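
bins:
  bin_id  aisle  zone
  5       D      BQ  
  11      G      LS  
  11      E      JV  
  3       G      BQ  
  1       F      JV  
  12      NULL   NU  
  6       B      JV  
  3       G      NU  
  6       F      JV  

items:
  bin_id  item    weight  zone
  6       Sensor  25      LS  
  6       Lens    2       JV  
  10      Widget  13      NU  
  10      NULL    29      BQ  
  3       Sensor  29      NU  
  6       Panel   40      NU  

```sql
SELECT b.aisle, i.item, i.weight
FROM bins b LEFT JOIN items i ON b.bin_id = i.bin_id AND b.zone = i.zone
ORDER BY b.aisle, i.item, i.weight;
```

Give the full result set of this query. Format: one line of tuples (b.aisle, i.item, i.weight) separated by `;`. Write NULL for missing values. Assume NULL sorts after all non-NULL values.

(B, Lens, 2); (D, NULL, NULL); (E, NULL, NULL); (F, Lens, 2); (F, NULL, NULL); (G, Sensor, 29); (G, NULL, NULL); (G, NULL, NULL); (NULL, NULL, NULL)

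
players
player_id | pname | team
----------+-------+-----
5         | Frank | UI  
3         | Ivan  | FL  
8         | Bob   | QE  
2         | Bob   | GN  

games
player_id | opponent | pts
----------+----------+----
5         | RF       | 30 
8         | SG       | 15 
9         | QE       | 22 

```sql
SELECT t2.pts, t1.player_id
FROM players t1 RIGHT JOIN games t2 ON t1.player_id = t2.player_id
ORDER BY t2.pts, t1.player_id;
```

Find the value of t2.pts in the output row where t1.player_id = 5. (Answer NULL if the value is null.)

30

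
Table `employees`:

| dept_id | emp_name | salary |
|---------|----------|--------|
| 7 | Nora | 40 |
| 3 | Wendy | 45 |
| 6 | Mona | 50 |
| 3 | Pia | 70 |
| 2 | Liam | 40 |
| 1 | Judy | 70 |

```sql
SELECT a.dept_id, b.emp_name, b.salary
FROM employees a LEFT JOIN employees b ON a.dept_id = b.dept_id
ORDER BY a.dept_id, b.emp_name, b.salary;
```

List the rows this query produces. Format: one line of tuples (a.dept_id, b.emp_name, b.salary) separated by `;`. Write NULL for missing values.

(1, Judy, 70); (2, Liam, 40); (3, Pia, 70); (3, Pia, 70); (3, Wendy, 45); (3, Wendy, 45); (6, Mona, 50); (7, Nora, 40)

LEFT JOIN keeps every row from `employees a`; unmatched rows get NULL for `employees b`'s columns.
Matching on a.dept_id = b.dept_id.
- dept_id=7: 1 matching b row(s), so 1 row(s) emitted.
- dept_id=3: 2 matching b row(s), so 2 row(s) emitted.
- dept_id=6: 1 matching b row(s), so 1 row(s) emitted.
- dept_id=3: 2 matching b row(s), so 2 row(s) emitted.
- dept_id=2: 1 matching b row(s), so 1 row(s) emitted.
- dept_id=1: 1 matching b row(s), so 1 row(s) emitted.
After projecting and ordering:
a.dept_id | b.emp_name | b.salary
1 | Judy | 70
2 | Liam | 40
3 | Pia | 70
3 | Pia | 70
3 | Wendy | 45
3 | Wendy | 45
6 | Mona | 50
7 | Nora | 40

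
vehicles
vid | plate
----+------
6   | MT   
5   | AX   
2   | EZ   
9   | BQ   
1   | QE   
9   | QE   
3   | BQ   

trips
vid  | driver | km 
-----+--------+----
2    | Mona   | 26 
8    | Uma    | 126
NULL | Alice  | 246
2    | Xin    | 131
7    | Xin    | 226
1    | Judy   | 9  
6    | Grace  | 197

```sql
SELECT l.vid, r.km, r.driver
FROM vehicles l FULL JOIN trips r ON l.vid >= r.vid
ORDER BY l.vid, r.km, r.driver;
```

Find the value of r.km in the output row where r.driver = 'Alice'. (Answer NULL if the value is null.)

FULL OUTER JOIN keeps every row from both sides; unmatched rows get NULL for the other side's columns.
Matching on l.vid >= r.vid. A NULL in a compared column never satisfies the condition.
- l row (vid=6): matches 4 r row(s) → 4 output row(s).
- l row (vid=5): matches 3 r row(s) → 3 output row(s).
- l row (vid=2): matches 3 r row(s) → 3 output row(s).
- l row (vid=9): matches 6 r row(s) → 6 output row(s).
- l row (vid=1): matches 1 r row(s) → 1 output row(s).
- l row (vid=9): matches 6 r row(s) → 6 output row(s).
- l row (vid=3): matches 3 r row(s) → 3 output row(s).
- 1 r row(s) had no l match → kept, l columns NULL.

246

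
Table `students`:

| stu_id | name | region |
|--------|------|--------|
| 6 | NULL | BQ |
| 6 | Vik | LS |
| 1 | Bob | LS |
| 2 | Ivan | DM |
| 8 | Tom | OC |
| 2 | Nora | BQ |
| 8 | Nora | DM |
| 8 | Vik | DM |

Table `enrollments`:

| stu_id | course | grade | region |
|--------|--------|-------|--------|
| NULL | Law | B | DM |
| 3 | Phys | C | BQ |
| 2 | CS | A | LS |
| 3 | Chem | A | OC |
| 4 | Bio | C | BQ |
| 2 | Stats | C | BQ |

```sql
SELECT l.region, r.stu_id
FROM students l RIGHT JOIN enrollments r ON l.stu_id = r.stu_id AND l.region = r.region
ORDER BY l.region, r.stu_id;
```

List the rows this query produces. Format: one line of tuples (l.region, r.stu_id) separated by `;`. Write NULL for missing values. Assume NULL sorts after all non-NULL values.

(BQ, 2); (NULL, 2); (NULL, 3); (NULL, 3); (NULL, 4); (NULL, NULL)

RIGHT JOIN keeps every row from `enrollments`; unmatched rows get NULL for `students`'s columns.
Matching on l.stu_id = r.stu_id AND l.region = r.region. A NULL in a compared column never satisfies the condition.
- l[0] stu_id=6, region=BQ → no match.
- l[1] stu_id=6, region=LS → no match.
- l[2] stu_id=1, region=LS → no match.
- l[3] stu_id=2, region=DM → no match.
- l[4] stu_id=8, region=OC → no match.
- l[5] stu_id=2, region=BQ → 1 match(es) in r → 1 row(s).
- l[6] stu_id=8, region=DM → no match.
- l[7] stu_id=8, region=DM → no match.
- plus 5 unmatched r row(s), each kept with NULL l columns.
After projecting and ordering:
l.region | r.stu_id
BQ | 2
NULL | 2
NULL | 3
NULL | 3
NULL | 4
NULL | NULL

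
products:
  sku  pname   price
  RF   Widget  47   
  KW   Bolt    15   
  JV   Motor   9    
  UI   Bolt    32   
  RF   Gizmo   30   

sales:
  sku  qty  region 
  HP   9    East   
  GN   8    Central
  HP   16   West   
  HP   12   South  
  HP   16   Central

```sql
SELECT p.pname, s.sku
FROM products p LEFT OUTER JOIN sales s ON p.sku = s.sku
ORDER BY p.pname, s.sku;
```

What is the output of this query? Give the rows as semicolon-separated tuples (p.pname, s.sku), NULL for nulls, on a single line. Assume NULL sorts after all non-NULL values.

(Bolt, NULL); (Bolt, NULL); (Gizmo, NULL); (Motor, NULL); (Widget, NULL)

LEFT JOIN keeps every row from `products`; unmatched rows get NULL for `sales`'s columns.
Matching on p.sku = s.sku.
- sku=RF: no s row matches, row kept with s columns NULL.
- sku=KW: no s row matches, row kept with s columns NULL.
- sku=JV: no s row matches, row kept with s columns NULL.
- sku=UI: no s row matches, row kept with s columns NULL.
- sku=RF: no s row matches, row kept with s columns NULL.
After projecting and ordering:
p.pname | s.sku
Bolt | NULL
Bolt | NULL
Gizmo | NULL
Motor | NULL
Widget | NULL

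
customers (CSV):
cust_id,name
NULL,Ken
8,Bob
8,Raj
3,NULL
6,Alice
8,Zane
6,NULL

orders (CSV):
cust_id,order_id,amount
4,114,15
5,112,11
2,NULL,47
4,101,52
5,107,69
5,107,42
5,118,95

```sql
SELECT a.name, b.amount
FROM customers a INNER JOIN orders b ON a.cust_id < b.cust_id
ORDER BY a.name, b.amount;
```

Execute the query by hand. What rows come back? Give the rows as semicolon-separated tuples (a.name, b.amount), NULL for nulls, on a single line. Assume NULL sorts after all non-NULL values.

(NULL, 11); (NULL, 15); (NULL, 42); (NULL, 52); (NULL, 69); (NULL, 95)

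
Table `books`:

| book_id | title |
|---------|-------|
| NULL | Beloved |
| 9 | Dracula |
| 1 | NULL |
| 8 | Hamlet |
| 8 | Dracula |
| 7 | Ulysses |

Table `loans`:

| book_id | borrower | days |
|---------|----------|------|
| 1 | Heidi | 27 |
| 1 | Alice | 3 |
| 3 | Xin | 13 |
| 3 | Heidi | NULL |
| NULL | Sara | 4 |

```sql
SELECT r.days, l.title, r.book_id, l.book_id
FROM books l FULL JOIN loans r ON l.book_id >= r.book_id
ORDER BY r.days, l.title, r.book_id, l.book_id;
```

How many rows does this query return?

20

FULL OUTER JOIN keeps every row from both sides; unmatched rows get NULL for the other side's columns.
Matching on l.book_id >= r.book_id. A NULL in a compared column never satisfies the condition.
- book_id=NULL: no r row matches, row kept with r columns NULL.
- book_id=9: 4 matching r row(s), so 4 row(s) emitted.
- book_id=1: 2 matching r row(s), so 2 row(s) emitted.
- book_id=8: 4 matching r row(s), so 4 row(s) emitted.
- book_id=8: 4 matching r row(s), so 4 row(s) emitted.
- book_id=7: 4 matching r row(s), so 4 row(s) emitted.
- plus 1 unmatched r row(s), each kept with NULL l columns.
Total: 18 matched + 2 padded = 20 rows.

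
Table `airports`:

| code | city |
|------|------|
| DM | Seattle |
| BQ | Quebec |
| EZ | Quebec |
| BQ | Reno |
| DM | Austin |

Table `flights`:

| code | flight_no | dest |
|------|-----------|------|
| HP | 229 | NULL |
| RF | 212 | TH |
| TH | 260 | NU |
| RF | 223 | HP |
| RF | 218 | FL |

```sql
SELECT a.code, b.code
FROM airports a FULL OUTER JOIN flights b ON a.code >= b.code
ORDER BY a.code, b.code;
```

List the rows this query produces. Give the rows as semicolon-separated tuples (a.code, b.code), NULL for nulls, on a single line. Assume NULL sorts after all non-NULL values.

FULL OUTER JOIN keeps every row from both sides; unmatched rows get NULL for the other side's columns.
Matching on a.code >= b.code.
- a row (code=DM): no match → kept, b columns NULL.
- a row (code=BQ): no match → kept, b columns NULL.
- a row (code=EZ): no match → kept, b columns NULL.
- a row (code=BQ): no match → kept, b columns NULL.
- a row (code=DM): no match → kept, b columns NULL.
- plus 5 unmatched b row(s), each kept with NULL a columns.
After projecting and ordering:
a.code | b.code
BQ | NULL
BQ | NULL
DM | NULL
DM | NULL
EZ | NULL
NULL | HP
NULL | RF
NULL | RF
NULL | RF
NULL | TH

(BQ, NULL); (BQ, NULL); (DM, NULL); (DM, NULL); (EZ, NULL); (NULL, HP); (NULL, RF); (NULL, RF); (NULL, RF); (NULL, TH)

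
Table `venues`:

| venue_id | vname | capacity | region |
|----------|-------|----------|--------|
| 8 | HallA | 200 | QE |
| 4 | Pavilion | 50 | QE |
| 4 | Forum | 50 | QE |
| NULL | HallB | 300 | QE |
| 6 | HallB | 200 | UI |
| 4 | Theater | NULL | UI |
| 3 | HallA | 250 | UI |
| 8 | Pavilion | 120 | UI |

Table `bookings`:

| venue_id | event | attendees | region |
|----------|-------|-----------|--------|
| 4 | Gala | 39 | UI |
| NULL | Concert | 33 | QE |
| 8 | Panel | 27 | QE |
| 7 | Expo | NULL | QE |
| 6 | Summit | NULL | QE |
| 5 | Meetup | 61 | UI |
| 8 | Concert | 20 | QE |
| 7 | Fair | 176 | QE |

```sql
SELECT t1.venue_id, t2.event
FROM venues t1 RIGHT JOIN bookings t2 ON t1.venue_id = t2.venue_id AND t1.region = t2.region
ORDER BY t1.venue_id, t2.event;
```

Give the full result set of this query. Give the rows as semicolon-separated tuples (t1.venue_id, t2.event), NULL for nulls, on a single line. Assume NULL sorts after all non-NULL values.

(4, Gala); (8, Concert); (8, Panel); (NULL, Concert); (NULL, Expo); (NULL, Fair); (NULL, Meetup); (NULL, Summit)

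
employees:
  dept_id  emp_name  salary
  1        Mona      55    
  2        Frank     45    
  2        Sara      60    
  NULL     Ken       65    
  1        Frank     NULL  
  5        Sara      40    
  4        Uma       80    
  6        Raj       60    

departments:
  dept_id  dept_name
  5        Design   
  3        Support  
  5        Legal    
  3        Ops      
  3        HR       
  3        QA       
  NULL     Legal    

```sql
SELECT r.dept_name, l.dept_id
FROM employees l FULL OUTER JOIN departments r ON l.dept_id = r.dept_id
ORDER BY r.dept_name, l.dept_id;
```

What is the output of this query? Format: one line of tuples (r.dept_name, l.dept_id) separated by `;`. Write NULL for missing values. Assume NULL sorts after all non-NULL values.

(Design, 5); (HR, NULL); (Legal, 5); (Legal, NULL); (Ops, NULL); (QA, NULL); (Support, NULL); (NULL, 1); (NULL, 1); (NULL, 2); (NULL, 2); (NULL, 4); (NULL, 6); (NULL, NULL)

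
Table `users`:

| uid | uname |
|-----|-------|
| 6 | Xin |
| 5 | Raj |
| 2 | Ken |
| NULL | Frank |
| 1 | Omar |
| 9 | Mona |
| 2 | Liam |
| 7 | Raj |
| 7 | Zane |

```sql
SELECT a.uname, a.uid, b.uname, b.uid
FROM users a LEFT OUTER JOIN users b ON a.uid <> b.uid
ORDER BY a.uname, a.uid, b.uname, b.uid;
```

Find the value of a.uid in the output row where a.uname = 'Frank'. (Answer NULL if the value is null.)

LEFT JOIN keeps every row from `users a`; unmatched rows get NULL for `users b`'s columns.
Matching on a.uid <> b.uid. A NULL in a compared column never satisfies the condition.
- a row (uid=6): matches 7 b row(s) → 7 output row(s).
- a row (uid=5): matches 7 b row(s) → 7 output row(s).
- a row (uid=2): matches 6 b row(s) → 6 output row(s).
- a row (uid=NULL): no match → kept, b columns NULL.
- a row (uid=1): matches 7 b row(s) → 7 output row(s).
- a row (uid=9): matches 7 b row(s) → 7 output row(s).
- a row (uid=2): matches 6 b row(s) → 6 output row(s).
- a row (uid=7): matches 6 b row(s) → 6 output row(s).
- a row (uid=7): matches 6 b row(s) → 6 output row(s).

NULL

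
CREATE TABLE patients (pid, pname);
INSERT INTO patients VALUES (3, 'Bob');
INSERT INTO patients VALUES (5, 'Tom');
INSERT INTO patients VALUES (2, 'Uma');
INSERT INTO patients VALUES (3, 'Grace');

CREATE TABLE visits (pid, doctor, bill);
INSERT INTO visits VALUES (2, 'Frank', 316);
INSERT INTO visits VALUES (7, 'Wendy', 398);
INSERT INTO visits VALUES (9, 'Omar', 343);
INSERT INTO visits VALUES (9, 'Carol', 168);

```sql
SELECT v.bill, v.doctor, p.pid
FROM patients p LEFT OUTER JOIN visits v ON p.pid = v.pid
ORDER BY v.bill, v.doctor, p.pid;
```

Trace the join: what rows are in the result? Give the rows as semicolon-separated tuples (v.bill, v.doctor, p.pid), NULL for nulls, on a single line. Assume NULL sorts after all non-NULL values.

(316, Frank, 2); (NULL, NULL, 3); (NULL, NULL, 3); (NULL, NULL, 5)

LEFT JOIN keeps every row from `patients`; unmatched rows get NULL for `visits`'s columns.
Matching on p.pid = v.pid.
- pid=3: no v row matches, row kept with v columns NULL.
- pid=5: no v row matches, row kept with v columns NULL.
- pid=2: 1 matching v row(s), so 1 row(s) emitted.
- pid=3: no v row matches, row kept with v columns NULL.
After projecting and ordering:
v.bill | v.doctor | p.pid
316 | Frank | 2
NULL | NULL | 3
NULL | NULL | 3
NULL | NULL | 5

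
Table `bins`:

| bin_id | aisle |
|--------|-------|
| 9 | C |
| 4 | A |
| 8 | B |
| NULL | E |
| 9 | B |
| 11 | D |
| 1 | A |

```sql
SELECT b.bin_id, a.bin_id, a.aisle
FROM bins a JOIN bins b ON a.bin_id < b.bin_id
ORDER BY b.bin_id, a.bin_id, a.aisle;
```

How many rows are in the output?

14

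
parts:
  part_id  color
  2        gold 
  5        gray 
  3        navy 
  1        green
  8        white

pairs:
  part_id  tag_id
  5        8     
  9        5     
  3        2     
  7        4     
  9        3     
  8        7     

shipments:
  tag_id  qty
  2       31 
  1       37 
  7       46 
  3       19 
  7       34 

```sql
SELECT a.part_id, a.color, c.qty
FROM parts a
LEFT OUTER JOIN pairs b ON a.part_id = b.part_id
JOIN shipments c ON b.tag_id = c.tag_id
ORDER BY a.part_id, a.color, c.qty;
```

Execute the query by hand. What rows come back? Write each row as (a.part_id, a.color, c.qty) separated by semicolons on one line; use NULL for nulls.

Evaluate left to right. First `parts a LEFT JOIN pairs b` on part_id: 5 row(s).
Then INNER JOIN `shipments c` on tag_id: keep only rows whose b.tag_id appears in c.

(3, navy, 31); (8, white, 34); (8, white, 46)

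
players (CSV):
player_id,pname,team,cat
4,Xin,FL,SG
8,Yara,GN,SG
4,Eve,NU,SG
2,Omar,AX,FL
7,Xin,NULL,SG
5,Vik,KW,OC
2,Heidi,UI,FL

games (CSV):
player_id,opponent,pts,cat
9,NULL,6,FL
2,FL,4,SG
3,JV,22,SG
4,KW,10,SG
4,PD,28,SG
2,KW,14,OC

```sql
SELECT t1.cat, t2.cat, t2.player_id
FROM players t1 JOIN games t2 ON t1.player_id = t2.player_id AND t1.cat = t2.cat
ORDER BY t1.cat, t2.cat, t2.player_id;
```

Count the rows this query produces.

4

INNER JOIN keeps only pairs where the ON condition holds.
Matching on t1.player_id = t2.player_id AND t1.cat = t2.cat.
Matched pairs: 4.
Total: 4 rows.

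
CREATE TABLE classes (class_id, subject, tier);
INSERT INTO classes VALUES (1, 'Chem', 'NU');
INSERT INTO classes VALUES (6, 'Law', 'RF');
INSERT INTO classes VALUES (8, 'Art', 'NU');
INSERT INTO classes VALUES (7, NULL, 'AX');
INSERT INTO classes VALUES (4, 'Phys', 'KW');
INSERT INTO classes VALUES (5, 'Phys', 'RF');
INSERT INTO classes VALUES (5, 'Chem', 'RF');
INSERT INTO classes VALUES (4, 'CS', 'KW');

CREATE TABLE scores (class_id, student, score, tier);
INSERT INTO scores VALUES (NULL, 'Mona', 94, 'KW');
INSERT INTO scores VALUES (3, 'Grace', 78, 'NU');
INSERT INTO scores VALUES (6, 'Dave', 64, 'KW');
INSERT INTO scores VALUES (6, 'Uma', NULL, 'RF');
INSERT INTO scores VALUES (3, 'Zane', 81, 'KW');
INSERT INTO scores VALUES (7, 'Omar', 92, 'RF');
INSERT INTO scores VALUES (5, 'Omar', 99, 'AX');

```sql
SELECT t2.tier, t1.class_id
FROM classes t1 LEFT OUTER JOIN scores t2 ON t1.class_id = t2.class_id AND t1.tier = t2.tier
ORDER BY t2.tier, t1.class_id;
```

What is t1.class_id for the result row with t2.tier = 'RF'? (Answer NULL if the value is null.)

6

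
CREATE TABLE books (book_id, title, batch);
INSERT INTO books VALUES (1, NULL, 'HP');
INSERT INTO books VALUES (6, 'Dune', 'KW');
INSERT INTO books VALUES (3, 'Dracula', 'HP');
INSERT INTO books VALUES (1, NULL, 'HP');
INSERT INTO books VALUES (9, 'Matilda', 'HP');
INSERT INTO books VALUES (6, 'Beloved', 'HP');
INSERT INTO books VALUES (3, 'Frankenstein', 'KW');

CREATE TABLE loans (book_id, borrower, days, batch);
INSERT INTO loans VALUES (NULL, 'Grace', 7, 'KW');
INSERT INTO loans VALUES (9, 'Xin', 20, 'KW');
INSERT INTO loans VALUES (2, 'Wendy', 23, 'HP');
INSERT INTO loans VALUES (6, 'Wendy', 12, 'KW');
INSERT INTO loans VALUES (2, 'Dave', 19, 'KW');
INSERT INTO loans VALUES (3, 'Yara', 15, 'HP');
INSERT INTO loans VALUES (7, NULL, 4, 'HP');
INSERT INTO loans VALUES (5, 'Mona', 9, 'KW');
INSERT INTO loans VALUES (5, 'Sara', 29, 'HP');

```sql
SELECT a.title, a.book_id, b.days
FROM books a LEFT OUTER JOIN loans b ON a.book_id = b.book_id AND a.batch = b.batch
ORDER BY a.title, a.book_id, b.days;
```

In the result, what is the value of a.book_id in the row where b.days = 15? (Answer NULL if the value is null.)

LEFT JOIN keeps every row from `books`; unmatched rows get NULL for `loans`'s columns.
Matching on a.book_id = b.book_id AND a.batch = b.batch. A NULL in a compared column never satisfies the condition.
Matched pairs: 2; unmatched a rows kept: 5.

3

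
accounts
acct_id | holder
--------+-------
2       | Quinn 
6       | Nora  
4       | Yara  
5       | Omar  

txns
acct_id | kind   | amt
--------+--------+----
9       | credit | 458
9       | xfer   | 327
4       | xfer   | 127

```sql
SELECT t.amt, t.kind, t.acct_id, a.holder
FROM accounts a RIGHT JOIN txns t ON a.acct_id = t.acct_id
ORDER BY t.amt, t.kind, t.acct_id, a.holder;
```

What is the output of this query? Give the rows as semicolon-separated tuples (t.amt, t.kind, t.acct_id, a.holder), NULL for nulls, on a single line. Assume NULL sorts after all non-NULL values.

RIGHT JOIN keeps every row from `txns`; unmatched rows get NULL for `accounts`'s columns.
Matching on a.acct_id = t.acct_id.
- a[0] acct_id=2 → no match.
- a[1] acct_id=6 → no match.
- a[2] acct_id=4 → 1 match(es) in t → 1 row(s).
- a[3] acct_id=5 → no match.
- 2 t row(s) had no a match → kept, a columns NULL.
After projecting and ordering:
t.amt | t.kind | t.acct_id | a.holder
127 | xfer | 4 | Yara
327 | xfer | 9 | NULL
458 | credit | 9 | NULL

(127, xfer, 4, Yara); (327, xfer, 9, NULL); (458, credit, 9, NULL)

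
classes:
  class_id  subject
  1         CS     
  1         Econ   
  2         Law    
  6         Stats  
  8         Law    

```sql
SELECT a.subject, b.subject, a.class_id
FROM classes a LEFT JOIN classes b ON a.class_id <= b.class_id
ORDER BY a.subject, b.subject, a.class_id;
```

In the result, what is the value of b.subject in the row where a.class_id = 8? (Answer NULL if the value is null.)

Law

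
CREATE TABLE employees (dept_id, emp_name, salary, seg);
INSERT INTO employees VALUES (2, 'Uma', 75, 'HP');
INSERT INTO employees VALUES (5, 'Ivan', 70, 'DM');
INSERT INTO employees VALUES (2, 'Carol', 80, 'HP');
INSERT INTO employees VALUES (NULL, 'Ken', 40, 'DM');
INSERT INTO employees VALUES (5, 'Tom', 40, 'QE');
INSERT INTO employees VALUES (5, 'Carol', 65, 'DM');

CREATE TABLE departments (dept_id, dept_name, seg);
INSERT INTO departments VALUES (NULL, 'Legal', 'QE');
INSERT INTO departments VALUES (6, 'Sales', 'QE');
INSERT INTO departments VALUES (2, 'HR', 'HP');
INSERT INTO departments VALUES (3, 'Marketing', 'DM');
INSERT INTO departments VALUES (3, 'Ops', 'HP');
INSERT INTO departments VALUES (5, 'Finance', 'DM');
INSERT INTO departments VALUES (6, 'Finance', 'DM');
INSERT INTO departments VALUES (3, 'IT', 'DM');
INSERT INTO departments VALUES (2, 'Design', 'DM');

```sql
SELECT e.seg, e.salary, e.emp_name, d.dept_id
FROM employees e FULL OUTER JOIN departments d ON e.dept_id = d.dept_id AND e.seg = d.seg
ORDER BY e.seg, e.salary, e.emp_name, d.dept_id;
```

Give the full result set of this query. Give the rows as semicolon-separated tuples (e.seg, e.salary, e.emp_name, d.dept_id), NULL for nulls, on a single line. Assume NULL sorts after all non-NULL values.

(DM, 40, Ken, NULL); (DM, 65, Carol, 5); (DM, 70, Ivan, 5); (HP, 75, Uma, 2); (HP, 80, Carol, 2); (QE, 40, Tom, NULL); (NULL, NULL, NULL, 2); (NULL, NULL, NULL, 3); (NULL, NULL, NULL, 3); (NULL, NULL, NULL, 3); (NULL, NULL, NULL, 6); (NULL, NULL, NULL, 6); (NULL, NULL, NULL, NULL)

FULL OUTER JOIN keeps every row from both sides; unmatched rows get NULL for the other side's columns.
Matching on e.dept_id = d.dept_id AND e.seg = d.seg. A NULL in a compared column never satisfies the condition.
Matched pairs: 4; unmatched e rows kept: 2; unmatched d rows kept: 7.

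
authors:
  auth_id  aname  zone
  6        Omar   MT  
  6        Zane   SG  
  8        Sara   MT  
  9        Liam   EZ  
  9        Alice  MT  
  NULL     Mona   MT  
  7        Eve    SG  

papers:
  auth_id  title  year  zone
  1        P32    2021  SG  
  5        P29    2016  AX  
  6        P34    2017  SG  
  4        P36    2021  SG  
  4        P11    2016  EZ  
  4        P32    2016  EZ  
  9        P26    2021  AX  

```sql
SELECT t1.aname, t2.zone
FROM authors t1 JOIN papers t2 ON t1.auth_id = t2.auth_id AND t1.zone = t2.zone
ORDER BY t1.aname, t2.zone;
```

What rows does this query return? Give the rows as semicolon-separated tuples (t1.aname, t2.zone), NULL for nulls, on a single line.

(Zane, SG)

INNER JOIN keeps only pairs where the ON condition holds.
Matching on t1.auth_id = t2.auth_id AND t1.zone = t2.zone. A NULL in a compared column never satisfies the condition.
Matched pairs: 1.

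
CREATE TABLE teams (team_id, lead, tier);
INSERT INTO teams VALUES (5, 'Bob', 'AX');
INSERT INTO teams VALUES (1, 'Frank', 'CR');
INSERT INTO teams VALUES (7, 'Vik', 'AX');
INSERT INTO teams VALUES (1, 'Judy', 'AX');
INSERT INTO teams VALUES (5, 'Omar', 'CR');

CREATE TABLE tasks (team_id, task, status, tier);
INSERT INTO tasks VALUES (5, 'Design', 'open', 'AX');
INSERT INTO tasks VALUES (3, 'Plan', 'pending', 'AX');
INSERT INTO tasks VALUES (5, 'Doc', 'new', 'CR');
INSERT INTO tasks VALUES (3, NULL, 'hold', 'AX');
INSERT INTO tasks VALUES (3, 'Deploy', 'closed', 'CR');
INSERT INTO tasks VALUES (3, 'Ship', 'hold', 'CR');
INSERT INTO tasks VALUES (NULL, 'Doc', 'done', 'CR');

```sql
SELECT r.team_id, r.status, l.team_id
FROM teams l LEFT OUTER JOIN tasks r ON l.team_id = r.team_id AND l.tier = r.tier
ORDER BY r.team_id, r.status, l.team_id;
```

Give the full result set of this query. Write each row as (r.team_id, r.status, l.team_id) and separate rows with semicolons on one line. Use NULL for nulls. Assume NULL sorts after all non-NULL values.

(5, new, 5); (5, open, 5); (NULL, NULL, 1); (NULL, NULL, 1); (NULL, NULL, 7)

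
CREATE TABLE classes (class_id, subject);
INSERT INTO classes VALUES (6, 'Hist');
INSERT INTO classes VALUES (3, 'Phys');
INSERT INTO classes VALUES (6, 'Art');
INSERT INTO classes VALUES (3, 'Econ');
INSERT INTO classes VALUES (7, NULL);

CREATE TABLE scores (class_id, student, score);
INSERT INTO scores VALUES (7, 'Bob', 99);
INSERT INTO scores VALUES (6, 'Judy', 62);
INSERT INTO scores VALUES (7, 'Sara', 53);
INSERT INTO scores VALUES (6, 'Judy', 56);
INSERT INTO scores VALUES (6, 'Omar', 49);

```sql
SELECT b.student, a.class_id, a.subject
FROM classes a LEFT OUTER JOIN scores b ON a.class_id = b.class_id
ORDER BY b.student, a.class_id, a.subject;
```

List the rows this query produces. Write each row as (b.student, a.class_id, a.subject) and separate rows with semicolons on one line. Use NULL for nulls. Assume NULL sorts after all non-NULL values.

(Bob, 7, NULL); (Judy, 6, Art); (Judy, 6, Art); (Judy, 6, Hist); (Judy, 6, Hist); (Omar, 6, Art); (Omar, 6, Hist); (Sara, 7, NULL); (NULL, 3, Econ); (NULL, 3, Phys)

LEFT JOIN keeps every row from `classes`; unmatched rows get NULL for `scores`'s columns.
Matching on a.class_id = b.class_id.
- class_id=6: 3 matching b row(s), so 3 row(s) emitted.
- class_id=3: no b row matches, row kept with b columns NULL.
- class_id=6: 3 matching b row(s), so 3 row(s) emitted.
- class_id=3: no b row matches, row kept with b columns NULL.
- class_id=7: 2 matching b row(s), so 2 row(s) emitted.
After projecting and ordering:
b.student | a.class_id | a.subject
Bob | 7 | NULL
Judy | 6 | Art
Judy | 6 | Art
Judy | 6 | Hist
Judy | 6 | Hist
Omar | 6 | Art
Omar | 6 | Hist
Sara | 7 | NULL
NULL | 3 | Econ
NULL | 3 | Phys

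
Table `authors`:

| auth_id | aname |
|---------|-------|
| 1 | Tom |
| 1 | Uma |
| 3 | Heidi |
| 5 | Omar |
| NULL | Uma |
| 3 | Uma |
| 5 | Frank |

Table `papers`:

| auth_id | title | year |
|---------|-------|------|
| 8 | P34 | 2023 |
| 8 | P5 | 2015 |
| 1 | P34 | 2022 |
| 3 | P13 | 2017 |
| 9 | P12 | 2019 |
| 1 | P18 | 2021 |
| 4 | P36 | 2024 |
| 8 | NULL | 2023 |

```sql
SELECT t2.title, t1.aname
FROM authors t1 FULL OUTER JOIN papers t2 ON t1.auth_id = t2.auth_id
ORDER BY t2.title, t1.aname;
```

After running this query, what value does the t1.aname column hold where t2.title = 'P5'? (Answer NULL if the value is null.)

NULL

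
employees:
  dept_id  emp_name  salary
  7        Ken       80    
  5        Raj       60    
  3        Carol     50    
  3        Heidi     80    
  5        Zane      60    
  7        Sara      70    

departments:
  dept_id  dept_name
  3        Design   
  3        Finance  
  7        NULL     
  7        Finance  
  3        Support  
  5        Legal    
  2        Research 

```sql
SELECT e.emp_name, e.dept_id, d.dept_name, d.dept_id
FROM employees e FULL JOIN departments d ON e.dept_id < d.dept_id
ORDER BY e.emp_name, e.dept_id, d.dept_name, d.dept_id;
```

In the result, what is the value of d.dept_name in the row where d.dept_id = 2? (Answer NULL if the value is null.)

FULL OUTER JOIN keeps every row from both sides; unmatched rows get NULL for the other side's columns.
Matching on e.dept_id < d.dept_id.
- e row (dept_id=7): no match → kept, d columns NULL.
- e row (dept_id=5): matches 2 d row(s) → 2 output row(s).
- e row (dept_id=3): matches 3 d row(s) → 3 output row(s).
- e row (dept_id=3): matches 3 d row(s) → 3 output row(s).
- e row (dept_id=5): matches 2 d row(s) → 2 output row(s).
- e row (dept_id=7): no match → kept, d columns NULL.
- 4 row(s) from d found no e partner → padded with NULL.

Research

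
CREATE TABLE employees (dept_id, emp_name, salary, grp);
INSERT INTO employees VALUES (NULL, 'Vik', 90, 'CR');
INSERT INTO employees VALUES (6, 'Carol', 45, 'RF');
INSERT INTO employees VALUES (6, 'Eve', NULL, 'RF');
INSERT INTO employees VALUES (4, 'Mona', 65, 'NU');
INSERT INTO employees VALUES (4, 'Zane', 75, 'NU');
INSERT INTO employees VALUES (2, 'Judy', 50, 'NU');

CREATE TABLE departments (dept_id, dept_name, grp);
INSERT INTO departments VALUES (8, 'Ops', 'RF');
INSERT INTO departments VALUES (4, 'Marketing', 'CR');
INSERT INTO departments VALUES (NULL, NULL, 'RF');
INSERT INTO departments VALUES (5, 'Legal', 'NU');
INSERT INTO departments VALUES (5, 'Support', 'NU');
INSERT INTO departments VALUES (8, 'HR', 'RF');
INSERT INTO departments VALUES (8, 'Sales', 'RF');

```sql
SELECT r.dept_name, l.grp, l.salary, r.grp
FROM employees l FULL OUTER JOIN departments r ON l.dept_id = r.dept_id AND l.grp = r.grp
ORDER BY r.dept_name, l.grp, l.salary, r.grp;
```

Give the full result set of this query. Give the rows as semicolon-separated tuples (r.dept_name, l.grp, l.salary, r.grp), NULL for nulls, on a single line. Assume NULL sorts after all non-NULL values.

(HR, NULL, NULL, RF); (Legal, NULL, NULL, NU); (Marketing, NULL, NULL, CR); (Ops, NULL, NULL, RF); (Sales, NULL, NULL, RF); (Support, NULL, NULL, NU); (NULL, CR, 90, NULL); (NULL, NU, 50, NULL); (NULL, NU, 65, NULL); (NULL, NU, 75, NULL); (NULL, RF, 45, NULL); (NULL, RF, NULL, NULL); (NULL, NULL, NULL, RF)

FULL OUTER JOIN keeps every row from both sides; unmatched rows get NULL for the other side's columns.
Matching on l.dept_id = r.dept_id AND l.grp = r.grp. A NULL in a compared column never satisfies the condition.
- l[0] dept_id=NULL, grp=CR → no match; kept with NULLs on the r side.
- l[1] dept_id=6, grp=RF → no match; kept with NULLs on the r side.
- l[2] dept_id=6, grp=RF → no match; kept with NULLs on the r side.
- l[3] dept_id=4, grp=NU → no match; kept with NULLs on the r side.
- l[4] dept_id=4, grp=NU → no match; kept with NULLs on the r side.
- l[5] dept_id=2, grp=NU → no match; kept with NULLs on the r side.
- 7 row(s) from r found no l partner → padded with NULL.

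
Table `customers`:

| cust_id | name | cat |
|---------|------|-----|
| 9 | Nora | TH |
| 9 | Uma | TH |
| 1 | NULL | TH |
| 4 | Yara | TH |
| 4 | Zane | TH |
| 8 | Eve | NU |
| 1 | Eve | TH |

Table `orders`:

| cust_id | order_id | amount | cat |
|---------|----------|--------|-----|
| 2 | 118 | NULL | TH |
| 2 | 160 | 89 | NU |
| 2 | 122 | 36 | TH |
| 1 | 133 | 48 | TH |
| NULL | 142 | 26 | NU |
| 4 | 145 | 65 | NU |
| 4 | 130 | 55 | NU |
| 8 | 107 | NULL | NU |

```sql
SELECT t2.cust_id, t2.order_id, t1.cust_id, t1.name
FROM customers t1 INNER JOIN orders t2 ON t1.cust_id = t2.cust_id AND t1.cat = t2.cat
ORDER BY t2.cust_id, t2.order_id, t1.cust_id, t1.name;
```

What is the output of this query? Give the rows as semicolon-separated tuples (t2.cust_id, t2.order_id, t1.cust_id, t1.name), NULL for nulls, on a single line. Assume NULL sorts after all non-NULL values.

(1, 133, 1, Eve); (1, 133, 1, NULL); (8, 107, 8, Eve)

INNER JOIN keeps only pairs where the ON condition holds.
Matching on t1.cust_id = t2.cust_id AND t1.cat = t2.cat. A NULL in a compared column never satisfies the condition.
Matched pairs: 3.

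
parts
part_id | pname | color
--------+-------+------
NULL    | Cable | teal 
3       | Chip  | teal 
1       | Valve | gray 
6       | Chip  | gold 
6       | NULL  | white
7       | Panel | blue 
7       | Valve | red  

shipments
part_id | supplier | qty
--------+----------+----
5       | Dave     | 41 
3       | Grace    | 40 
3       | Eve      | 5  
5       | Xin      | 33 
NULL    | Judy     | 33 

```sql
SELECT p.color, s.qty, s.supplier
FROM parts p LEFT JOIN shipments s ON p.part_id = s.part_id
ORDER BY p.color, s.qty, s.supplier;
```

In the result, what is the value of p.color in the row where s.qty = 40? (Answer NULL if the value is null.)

LEFT JOIN keeps every row from `parts`; unmatched rows get NULL for `shipments`'s columns.
Matching on p.part_id = s.part_id. A NULL in a compared column never satisfies the condition.
- p[0] part_id=NULL → no match; kept with NULLs on the s side.
- p[1] part_id=3 → 2 match(es) in s → 2 row(s).
- p[2] part_id=1 → no match; kept with NULLs on the s side.
- p[3] part_id=6 → no match; kept with NULLs on the s side.
- p[4] part_id=6 → no match; kept with NULLs on the s side.
- p[5] part_id=7 → no match; kept with NULLs on the s side.
- p[6] part_id=7 → no match; kept with NULLs on the s side.

teal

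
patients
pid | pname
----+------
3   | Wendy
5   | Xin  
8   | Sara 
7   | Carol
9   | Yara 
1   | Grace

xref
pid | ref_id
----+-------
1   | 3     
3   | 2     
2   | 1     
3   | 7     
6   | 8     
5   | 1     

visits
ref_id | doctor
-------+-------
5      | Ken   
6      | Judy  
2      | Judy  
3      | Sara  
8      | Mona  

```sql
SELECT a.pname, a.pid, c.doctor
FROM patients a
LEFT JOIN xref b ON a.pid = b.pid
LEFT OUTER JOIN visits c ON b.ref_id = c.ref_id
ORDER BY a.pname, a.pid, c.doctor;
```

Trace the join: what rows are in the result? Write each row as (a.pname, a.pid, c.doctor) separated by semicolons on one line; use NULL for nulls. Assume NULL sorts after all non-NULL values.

(Carol, 7, NULL); (Grace, 1, Sara); (Sara, 8, NULL); (Wendy, 3, Judy); (Wendy, 3, NULL); (Xin, 5, NULL); (Yara, 9, NULL)

Joins associate left-to-right: patients LEFT JOIN xref on pid gives 7 intermediate row(s).
Then LEFT JOIN `visits c` on ref_id: each of those 7 rows is kept; rows whose b.ref_id has no match in c get NULL for c's columns.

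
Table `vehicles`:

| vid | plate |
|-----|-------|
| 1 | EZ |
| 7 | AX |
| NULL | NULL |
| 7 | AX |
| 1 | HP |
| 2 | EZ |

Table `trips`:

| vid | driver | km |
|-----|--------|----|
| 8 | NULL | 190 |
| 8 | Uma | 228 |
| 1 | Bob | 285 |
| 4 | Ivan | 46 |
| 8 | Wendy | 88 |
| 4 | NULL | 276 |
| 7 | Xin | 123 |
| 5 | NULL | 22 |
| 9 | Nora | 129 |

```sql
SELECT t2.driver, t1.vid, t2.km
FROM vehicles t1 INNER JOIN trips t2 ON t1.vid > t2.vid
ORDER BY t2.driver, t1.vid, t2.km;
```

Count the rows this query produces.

9

INNER JOIN keeps only pairs where the ON condition holds.
Matching on t1.vid > t2.vid. A NULL in a compared column never satisfies the condition.
- t1 (vid=1) has no partner → excluded.
- t1 (vid=7) pairs with 4 row(s) of t2.
- t1 (vid=NULL) has no partner → excluded.
- t1 (vid=7) pairs with 4 row(s) of t2.
- t1 (vid=1) has no partner → excluded.
- t1 (vid=2) pairs with 1 row(s) of t2.
Total: 9 rows.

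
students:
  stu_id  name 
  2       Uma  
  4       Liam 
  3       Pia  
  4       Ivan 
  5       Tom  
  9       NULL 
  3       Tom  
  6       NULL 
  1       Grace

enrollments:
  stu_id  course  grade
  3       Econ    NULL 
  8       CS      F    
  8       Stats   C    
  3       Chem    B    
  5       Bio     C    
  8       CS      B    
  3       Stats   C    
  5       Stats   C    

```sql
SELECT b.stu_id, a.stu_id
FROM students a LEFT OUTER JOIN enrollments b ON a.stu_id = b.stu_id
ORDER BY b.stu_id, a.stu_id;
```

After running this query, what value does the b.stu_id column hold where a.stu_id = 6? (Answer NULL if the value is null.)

LEFT JOIN keeps every row from `students`; unmatched rows get NULL for `enrollments`'s columns.
Matching on a.stu_id = b.stu_id.
- a (stu_id=2) has no partner → padded with NULL.
- a (stu_id=4) has no partner → padded with NULL.
- a (stu_id=3) pairs with 3 row(s) of b.
- a (stu_id=4) has no partner → padded with NULL.
- a (stu_id=5) pairs with 2 row(s) of b.
- a (stu_id=9) has no partner → padded with NULL.
- a (stu_id=3) pairs with 3 row(s) of b.
- a (stu_id=6) has no partner → padded with NULL.
- a (stu_id=1) has no partner → padded with NULL.

NULL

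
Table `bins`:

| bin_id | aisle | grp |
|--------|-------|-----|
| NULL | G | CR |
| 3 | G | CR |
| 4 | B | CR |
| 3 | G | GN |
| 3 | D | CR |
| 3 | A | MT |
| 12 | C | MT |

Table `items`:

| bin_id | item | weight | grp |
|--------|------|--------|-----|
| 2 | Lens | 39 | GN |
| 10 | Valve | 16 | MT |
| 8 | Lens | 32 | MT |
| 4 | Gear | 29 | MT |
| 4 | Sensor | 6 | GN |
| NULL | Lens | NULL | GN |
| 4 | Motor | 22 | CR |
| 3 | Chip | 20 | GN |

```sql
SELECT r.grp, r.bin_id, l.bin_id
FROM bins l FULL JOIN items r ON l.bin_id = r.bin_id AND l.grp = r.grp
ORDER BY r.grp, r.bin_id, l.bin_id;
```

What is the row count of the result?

FULL OUTER JOIN keeps every row from both sides; unmatched rows get NULL for the other side's columns.
Matching on l.bin_id = r.bin_id AND l.grp = r.grp. A NULL in a compared column never satisfies the condition.
Matched pairs: 2; unmatched l rows kept: 5; unmatched r rows kept: 6.
Total: 2 matched + 11 padded = 13 rows.

13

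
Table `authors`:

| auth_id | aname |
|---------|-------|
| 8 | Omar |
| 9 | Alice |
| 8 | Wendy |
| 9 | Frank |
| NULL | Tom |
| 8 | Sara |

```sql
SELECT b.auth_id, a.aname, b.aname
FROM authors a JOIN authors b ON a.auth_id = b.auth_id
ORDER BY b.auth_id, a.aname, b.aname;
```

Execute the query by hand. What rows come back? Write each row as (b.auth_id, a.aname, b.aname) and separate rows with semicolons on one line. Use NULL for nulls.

(8, Omar, Omar); (8, Omar, Sara); (8, Omar, Wendy); (8, Sara, Omar); (8, Sara, Sara); (8, Sara, Wendy); (8, Wendy, Omar); (8, Wendy, Sara); (8, Wendy, Wendy); (9, Alice, Alice); (9, Alice, Frank); (9, Frank, Alice); (9, Frank, Frank)

INNER JOIN keeps only pairs where the ON condition holds.
Matching on a.auth_id = b.auth_id. A NULL in a compared column never satisfies the condition.
- auth_id=8: 3 matching b row(s), so 3 row(s) emitted.
- auth_id=9: 2 matching b row(s), so 2 row(s) emitted.
- auth_id=8: 3 matching b row(s), so 3 row(s) emitted.
- auth_id=9: 2 matching b row(s), so 2 row(s) emitted.
- auth_id=NULL: no matching b row, dropped.
- auth_id=8: 3 matching b row(s), so 3 row(s) emitted.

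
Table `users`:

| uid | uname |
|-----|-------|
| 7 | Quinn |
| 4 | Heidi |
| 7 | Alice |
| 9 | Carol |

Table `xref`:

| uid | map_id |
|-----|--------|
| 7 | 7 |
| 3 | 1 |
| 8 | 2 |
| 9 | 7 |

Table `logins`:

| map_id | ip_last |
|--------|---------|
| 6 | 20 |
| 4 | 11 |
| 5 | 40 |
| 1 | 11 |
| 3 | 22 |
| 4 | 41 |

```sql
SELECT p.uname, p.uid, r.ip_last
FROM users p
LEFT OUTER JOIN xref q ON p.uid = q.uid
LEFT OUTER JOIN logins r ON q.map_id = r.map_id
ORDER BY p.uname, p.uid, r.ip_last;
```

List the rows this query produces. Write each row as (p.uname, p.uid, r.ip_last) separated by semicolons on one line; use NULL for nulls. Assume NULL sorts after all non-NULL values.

Evaluate left to right. First `users p LEFT JOIN xref q` on uid: 4 row(s).
Then LEFT JOIN `logins r` on map_id: each of those 4 rows is kept; rows whose q.map_id has no match in r get NULL for r's columns.

(Alice, 7, NULL); (Carol, 9, NULL); (Heidi, 4, NULL); (Quinn, 7, NULL)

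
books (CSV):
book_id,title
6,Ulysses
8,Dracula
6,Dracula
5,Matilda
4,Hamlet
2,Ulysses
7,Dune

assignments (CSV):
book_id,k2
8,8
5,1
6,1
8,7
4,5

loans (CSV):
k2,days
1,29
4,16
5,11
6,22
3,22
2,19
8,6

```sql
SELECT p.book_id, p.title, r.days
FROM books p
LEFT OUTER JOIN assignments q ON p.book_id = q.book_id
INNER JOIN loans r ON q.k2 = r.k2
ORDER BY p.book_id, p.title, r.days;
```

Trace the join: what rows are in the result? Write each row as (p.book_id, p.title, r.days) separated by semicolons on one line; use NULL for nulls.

Step 1 — p LEFT JOIN q on book_id → 8 row(s).
Then INNER JOIN `loans r` on k2: keep only rows whose q.k2 appears in r.

(4, Hamlet, 11); (5, Matilda, 29); (6, Dracula, 29); (6, Ulysses, 29); (8, Dracula, 6)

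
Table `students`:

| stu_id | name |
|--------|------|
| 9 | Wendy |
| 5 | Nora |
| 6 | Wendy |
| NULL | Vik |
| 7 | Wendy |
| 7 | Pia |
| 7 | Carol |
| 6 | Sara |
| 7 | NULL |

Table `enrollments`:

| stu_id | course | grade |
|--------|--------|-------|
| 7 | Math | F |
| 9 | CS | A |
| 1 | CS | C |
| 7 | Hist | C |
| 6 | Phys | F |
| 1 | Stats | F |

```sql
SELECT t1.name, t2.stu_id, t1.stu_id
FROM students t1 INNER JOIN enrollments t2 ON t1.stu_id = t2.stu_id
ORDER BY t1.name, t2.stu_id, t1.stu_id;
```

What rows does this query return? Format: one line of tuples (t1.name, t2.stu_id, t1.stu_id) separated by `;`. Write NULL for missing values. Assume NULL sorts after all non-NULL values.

(Carol, 7, 7); (Carol, 7, 7); (Pia, 7, 7); (Pia, 7, 7); (Sara, 6, 6); (Wendy, 6, 6); (Wendy, 7, 7); (Wendy, 7, 7); (Wendy, 9, 9); (NULL, 7, 7); (NULL, 7, 7)

INNER JOIN keeps only pairs where the ON condition holds.
Matching on t1.stu_id = t2.stu_id. A NULL in a compared column never satisfies the condition.
Matched pairs: 11.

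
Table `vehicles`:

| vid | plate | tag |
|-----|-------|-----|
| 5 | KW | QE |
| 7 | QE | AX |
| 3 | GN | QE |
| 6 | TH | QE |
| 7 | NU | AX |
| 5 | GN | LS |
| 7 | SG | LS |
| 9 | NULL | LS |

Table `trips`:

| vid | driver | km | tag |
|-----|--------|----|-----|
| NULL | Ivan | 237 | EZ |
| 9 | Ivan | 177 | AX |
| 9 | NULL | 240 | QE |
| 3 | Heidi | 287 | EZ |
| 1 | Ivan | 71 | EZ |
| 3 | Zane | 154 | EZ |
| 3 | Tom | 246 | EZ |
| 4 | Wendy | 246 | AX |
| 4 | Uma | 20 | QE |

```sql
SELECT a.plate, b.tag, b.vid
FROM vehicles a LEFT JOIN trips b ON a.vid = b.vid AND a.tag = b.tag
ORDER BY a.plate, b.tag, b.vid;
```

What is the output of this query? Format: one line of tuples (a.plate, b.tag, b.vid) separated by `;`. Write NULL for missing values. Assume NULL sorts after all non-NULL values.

(GN, NULL, NULL); (GN, NULL, NULL); (KW, NULL, NULL); (NU, NULL, NULL); (QE, NULL, NULL); (SG, NULL, NULL); (TH, NULL, NULL); (NULL, NULL, NULL)

LEFT JOIN keeps every row from `vehicles`; unmatched rows get NULL for `trips`'s columns.
Matching on a.vid = b.vid AND a.tag = b.tag. A NULL in a compared column never satisfies the condition.
Matched pairs: 0; unmatched a rows kept: 8.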